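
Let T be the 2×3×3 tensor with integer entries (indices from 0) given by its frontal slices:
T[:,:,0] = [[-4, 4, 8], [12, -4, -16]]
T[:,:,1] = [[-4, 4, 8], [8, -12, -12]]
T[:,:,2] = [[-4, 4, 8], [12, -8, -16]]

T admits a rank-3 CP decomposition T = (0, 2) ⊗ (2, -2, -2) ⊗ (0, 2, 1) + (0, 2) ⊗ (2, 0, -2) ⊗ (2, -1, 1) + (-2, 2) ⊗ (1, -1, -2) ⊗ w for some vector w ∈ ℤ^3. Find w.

w = (2, 2, 2)

Subtract the known terms from T to get the rank-1 residual R = (-2, 2) ⊗ (1, -1, -2) ⊗ w, so R[i,j,k] = a[i]·b[j]·w[k]. Pick indices with nonzero a[0]·b[0] = (-2)·(1) = -2. Only the fibre through (0,0,·) is needed: R[0,0,:] = T[0,0,:] − Σₗ aₗ[0]bₗ[0]cₗ = [-4, -4, -4] − (0)·(2)·(0, 2, 1) − (0)·(2)·(2, -1, 1) = [-4, -4, -4]. Then w[k] = R[0,0,k] / -2 for each k, giving w = [-4, -4, -4] / -2 = (2, 2, 2).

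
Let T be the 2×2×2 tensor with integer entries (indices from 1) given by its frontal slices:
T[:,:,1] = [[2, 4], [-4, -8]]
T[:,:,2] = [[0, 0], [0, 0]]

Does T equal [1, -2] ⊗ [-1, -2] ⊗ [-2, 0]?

Reconstruct entrywise from the claimed factors. For example, T[2,1,2] = 0 and Σₗ aₗ[2]bₗ[1]cₗ[2] = (-2)·(-1)·(0) = 0; checking all 8 entries, every one matches. The claim holds.

Yes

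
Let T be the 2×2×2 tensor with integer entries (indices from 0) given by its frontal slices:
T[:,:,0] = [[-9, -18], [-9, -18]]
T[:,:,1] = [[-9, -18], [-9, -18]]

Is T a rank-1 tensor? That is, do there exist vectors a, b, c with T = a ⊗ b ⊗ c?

If T = a ⊗ b ⊗ c then every fibre of T is a multiple of the corresponding factor, so read the factors off the fibres through the nonzero entry T[0,0,0] = -9.
The mode-1 fibre T[:,0,0] = [-9, -9] gives a = [1, 1] (primitive direction); the mode-2 fibre T[0,:,0] = [-9, -18] gives b = [1, 2]; then c[k] = T[0,0,k] / (a[0]·b[0]) = [-9, -9] / 1 = [-9, -9].
Expanding [1, 1] ⊗ [1, 2] ⊗ [-9, -9] reproduces all 8 entries of T, so T = [1, 1] ⊗ [1, 2] ⊗ [-9, -9] and rank(T) ≤ 1.
Equivalently every frontal slice T[:,:,k] is c[k] times the rank-1 matrix [1, 1] ⊗ [1, 2]. So T has rank 1 (it is nonzero).

Yes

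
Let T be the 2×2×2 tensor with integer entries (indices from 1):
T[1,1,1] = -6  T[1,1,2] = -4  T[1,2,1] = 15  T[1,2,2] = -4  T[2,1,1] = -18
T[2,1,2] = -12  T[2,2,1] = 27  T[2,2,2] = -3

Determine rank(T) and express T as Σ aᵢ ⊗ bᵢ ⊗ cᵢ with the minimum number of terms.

rank(T) = 2

Lower bound: the mode-2 unfolding of T (rows indexed by j, columns by (i,k) = (1,1), (1,2), (2,1), (2,2)) is [[-6, -4, -18, -12], [15, -4, 27, -3]].
There the 2×2 minor on rows j ∈ {1, 2}, columns (i,k) ∈ {(1,1), (1,2)} is det [[-6, -4], [15, -4]] = 84 ≠ 0, so this unfolding has rank ≥ 2; CP rank is at least every unfolding rank, so rank(T) ≥ 2. (Flattening ranks never certify an upper bound on CP rank; for that we must actually write T with 2 rank-1 terms.)
Upper bound — finding two terms. Write S_k = T[:,:,k] for the frontal slices: S₁ = [[-6, 15], [-18, 27]], S₂ = [[-4, -4], [-12, -3]].
If T = a₁ ⊗ b₁ ⊗ c₁ + a₂ ⊗ b₂ ⊗ c₂ then each S_k = c₁[k]·a₁b₁ᵀ + c₂[k]·a₂b₂ᵀ. S₁ and S₂ are linearly independent, so a₁b₁ᵀ and a₂b₂ᵀ must span the same plane of matrices: they are the rank-1 matrices of the form x·S₁ + y·S₂.
det(x·S₁ + y·S₂) is 108·x² + 18·xy − 36·y² = 18·(3·x + 2·y)(2·x − y), vanishing at (x:y) = (2:-3) and (1:2).
M₁ = 2·S₁ − 3·S₂ = [[0, 42], [0, 63]] = 21·[2, 3][0, 1]ᵀ and M₂ = S₁ + 2·S₂ = [[-14, 7], [-42, 21]] = (-7)·[1, 3][2, -1]ᵀ, so take a₁ = [2, 3], b₁ = [0, 1], a₂ = [1, 3], b₂ = [2, -1].
Each slice is an integer combination of E₁ = a₁b₁ᵀ and E₂ = a₂b₂ᵀ: S₁ = 6·E₁ − 3·E₂, S₂ = −3·E₁ − 2·E₂; reading off coefficients, c₁ = [6, -3] and c₂ = [-3, -2].
Hence T = [2, 3] ⊗ [0, 1] ⊗ [6, -3] + [1, 3] ⊗ [2, -1] ⊗ [-3, -2], so rank(T) ≤ 2.
These bounds meet, so rank(T) = 2.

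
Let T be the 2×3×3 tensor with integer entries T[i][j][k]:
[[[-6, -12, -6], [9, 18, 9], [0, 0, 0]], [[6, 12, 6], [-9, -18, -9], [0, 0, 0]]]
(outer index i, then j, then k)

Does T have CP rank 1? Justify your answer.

If T = a ⊗ b ⊗ c then every fibre of T is a multiple of the corresponding factor, so read the factors off the fibres through the nonzero entry T[0,0,0] = -6.
The mode-1 fibre T[:,0,0] = [-6, 6] gives a = [1, -1] (primitive direction); the mode-2 fibre T[0,:,0] = [-6, 9, 0] gives b = [2, -3, 0]; then c[k] = T[0,0,k] / (a[0]·b[0]) = [-6, -12, -6] / 2 = [-3, -6, -3].
Expanding [1, -1] ⊗ [2, -3, 0] ⊗ [-3, -6, -3] reproduces all 18 entries of T, so T = [1, -1] ⊗ [2, -3, 0] ⊗ [-3, -6, -3] and rank(T) ≤ 1.
Equivalently every frontal slice T[:,:,k] is c[k] times the rank-1 matrix [1, -1] ⊗ [2, -3, 0]. So T has rank 1 (it is nonzero).

Yes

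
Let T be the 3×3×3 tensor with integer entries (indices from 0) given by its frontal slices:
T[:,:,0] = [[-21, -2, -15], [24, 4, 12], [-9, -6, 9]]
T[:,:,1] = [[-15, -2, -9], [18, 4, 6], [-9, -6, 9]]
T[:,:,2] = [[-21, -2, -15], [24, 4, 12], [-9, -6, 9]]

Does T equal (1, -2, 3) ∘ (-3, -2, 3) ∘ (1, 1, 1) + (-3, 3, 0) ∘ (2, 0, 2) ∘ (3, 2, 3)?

Reconstruct entrywise from the claimed factors. For example, T[0,0,2] = -21 and Σₗ aₗ[0]bₗ[0]cₗ[2] = (1)·(-3)·(1) + (-3)·(2)·(3) = -21; checking all 27 entries, every one matches. The claim holds.

Yes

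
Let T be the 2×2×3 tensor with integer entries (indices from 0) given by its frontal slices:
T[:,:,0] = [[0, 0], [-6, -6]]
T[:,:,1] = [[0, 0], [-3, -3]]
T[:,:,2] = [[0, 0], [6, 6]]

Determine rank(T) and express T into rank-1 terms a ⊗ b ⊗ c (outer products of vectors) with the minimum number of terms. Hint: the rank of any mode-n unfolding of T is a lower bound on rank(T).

Lower bound: T ≠ 0 (e.g. T[1,0,0] = -6), so rank(T) ≥ 1.
Upper bound: if T = a ⊗ b ⊗ c then every fibre of T is a multiple of the corresponding factor, so read the factors off the fibres through the nonzero entry T[1,0,0] = -6.
The mode-1 fibre T[:,0,0] = [0, -6] gives a = [0, 1] (primitive direction); the mode-2 fibre T[1,:,0] = [-6, -6] gives b = [1, 1]; then c[k] = T[1,0,k] / (a[1]·b[0]) = [-6, -3, 6] / 1 = [-6, -3, 6].
Expanding [0, 1] ⊗ [1, 1] ⊗ [-6, -3, 6] reproduces all 12 entries of T, so T = [0, 1] ⊗ [1, 1] ⊗ [-6, -3, 6] and rank(T) ≤ 1.
These bounds meet, so rank(T) = 1.

rank(T) = 1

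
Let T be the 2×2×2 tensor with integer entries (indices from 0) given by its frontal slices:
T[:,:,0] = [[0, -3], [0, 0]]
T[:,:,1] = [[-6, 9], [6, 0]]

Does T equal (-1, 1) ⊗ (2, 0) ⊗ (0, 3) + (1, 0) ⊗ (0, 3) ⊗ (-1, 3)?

Yes

Reconstruct entrywise from the claimed factors. For example, T[0,1,0] = -3 and Σₗ aₗ[0]bₗ[1]cₗ[0] = (-1)·(0)·(0) + (1)·(3)·(-1) = -3; checking all 8 entries, every one matches. The claim holds.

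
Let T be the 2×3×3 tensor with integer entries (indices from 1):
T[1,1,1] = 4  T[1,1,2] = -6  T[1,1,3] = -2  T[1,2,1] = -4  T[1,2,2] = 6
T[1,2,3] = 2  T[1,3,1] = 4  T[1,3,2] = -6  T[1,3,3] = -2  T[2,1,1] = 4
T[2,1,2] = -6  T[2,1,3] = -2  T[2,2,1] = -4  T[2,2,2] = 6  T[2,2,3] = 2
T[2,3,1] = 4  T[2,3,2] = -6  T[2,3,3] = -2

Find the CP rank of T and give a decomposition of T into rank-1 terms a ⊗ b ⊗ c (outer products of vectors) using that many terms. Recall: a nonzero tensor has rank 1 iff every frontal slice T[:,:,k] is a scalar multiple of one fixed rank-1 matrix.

Lower bound: T ≠ 0 (e.g. T[1,1,1] = 4), so rank(T) ≥ 1.
Upper bound: if T = a ⊗ b ⊗ c then every fibre of T is a multiple of the corresponding factor, so read the factors off the fibres through the nonzero entry T[1,1,1] = 4.
The mode-1 fibre T[:,1,1] = [4, 4] gives a = [1, 1] (primitive direction); the mode-2 fibre T[1,:,1] = [4, -4, 4] gives b = [1, -1, 1]; then c[k] = T[1,1,k] / (a[1]·b[1]) = [4, -6, -2] / 1 = [4, -6, -2].
Expanding [1, 1] ⊗ [1, -1, 1] ⊗ [4, -6, -2] reproduces all 18 entries of T, so T = [1, 1] ⊗ [1, -1, 1] ⊗ [4, -6, -2] and rank(T) ≤ 1.
These bounds meet, so rank(T) = 1.

rank(T) = 1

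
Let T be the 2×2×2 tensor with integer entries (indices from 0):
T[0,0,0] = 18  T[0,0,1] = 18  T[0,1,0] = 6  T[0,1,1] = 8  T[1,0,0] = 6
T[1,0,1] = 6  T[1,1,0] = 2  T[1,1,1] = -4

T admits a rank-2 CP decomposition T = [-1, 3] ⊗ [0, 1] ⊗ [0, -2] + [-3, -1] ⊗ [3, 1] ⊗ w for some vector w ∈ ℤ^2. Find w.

Subtract the known terms from T to get the rank-1 residual R = [-3, -1] ⊗ [3, 1] ⊗ w, so R[i,j,k] = a[i]·b[j]·w[k]. Pick indices with nonzero a[0]·b[0] = (-3)·(3) = -9. Only the fibre through (0,0,·) is needed: R[0,0,:] = T[0,0,:] − Σₗ aₗ[0]bₗ[0]cₗ = [18, 18] − (-1)·(0)·[0, -2] = [18, 18]. Then w[k] = R[0,0,k] / -9 for each k, giving w = [18, 18] / -9 = [-2, -2].

w = [-2, -2]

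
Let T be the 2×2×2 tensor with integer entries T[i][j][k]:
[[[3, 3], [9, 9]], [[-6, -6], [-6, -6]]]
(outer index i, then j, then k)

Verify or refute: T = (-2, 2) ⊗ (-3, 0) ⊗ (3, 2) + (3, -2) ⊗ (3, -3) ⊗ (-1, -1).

Reconstruct entry (0,0,0) from the claimed factors: Σₗ aₗ[0]bₗ[0]cₗ[0] = (-2)·(-3)·(3) + (3)·(3)·(-1) = 9, but T[0,0,0] = 3. The claim is false.

No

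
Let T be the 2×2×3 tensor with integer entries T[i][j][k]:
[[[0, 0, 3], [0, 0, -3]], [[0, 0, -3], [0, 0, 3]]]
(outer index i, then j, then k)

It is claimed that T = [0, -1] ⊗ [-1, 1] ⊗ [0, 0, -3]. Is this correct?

No

Reconstruct entry (0,0,2) from the claimed factors: Σₗ aₗ[0]bₗ[0]cₗ[2] = (0)·(-1)·(-3) = 0, but T[0,0,2] = 3. The claim is false.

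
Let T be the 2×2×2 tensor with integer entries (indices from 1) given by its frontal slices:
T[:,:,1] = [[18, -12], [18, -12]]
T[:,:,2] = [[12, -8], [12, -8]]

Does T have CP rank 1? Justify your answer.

Yes

If T = a ⊗ b ⊗ c then every fibre of T is a multiple of the corresponding factor, so read the factors off the fibres through the nonzero entry T[1,1,1] = 18.
The mode-1 fibre T[:,1,1] = [18, 18] gives a = [1, 1] (primitive direction); the mode-2 fibre T[1,:,1] = [18, -12] gives b = [3, -2]; then c[k] = T[1,1,k] / (a[1]·b[1]) = [18, 12] / 3 = [6, 4].
Expanding [1, 1] ⊗ [3, -2] ⊗ [6, 4] reproduces all 8 entries of T, so T = [1, 1] ⊗ [3, -2] ⊗ [6, 4] and rank(T) ≤ 1.
Equivalently every frontal slice T[:,:,k] is c[k] times the rank-1 matrix [1, 1] ⊗ [3, -2]. So T has rank 1 (it is nonzero).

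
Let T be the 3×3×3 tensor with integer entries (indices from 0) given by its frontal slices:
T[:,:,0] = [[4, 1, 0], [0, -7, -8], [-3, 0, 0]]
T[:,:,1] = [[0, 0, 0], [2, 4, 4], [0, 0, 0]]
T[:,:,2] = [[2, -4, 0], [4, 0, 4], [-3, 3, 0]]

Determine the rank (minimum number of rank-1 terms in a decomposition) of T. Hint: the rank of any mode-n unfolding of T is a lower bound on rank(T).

3

Lower bound: in the mode-1 unfolding of T (rows indexed by i, columns by (j,k)) the 3×3 minor on rows i ∈ {0, 1, 2}, columns (j,k) ∈ {(0,0), (0,1), (0,2)} is det [[4, 0, 2], [0, 2, 4], [-3, 0, -3]] = -12 ≠ 0, so that unfolding has rank ≥ 3 and hence rank(T) ≥ 3 (CP rank is at least every unfolding rank, though it can be larger).
Upper bound: T is a sum of 3 rank-1 terms, T = (0, 1, 0) ⊗ (1, 2, 2) ⊗ (-4, 2, 2) + (1, 1, -1) ⊗ (2, -1, 0) ⊗ (1, 0, 2) + (2, 2, -1) ⊗ (1, 1, 0) ⊗ (1, 0, -1) (one valid choice — decompositions are not unique — normalised so each a, b is primitive with positive first nonzero entry; check it by expanding all entries), so rank(T) ≤ 3.
These bounds meet, so rank(T) = 3.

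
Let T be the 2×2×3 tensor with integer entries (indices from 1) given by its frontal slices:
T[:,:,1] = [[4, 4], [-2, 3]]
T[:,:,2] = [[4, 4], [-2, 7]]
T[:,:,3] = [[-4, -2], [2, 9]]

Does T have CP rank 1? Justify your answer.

The mode-3 unfolding of T (rows indexed by k, columns by (i,j) = (1,1), (1,2), (2,1), (2,2)) is [[4, 4, -2, 3], [4, 4, -2, 7], [-4, -2, 2, 9]].
There the 3×3 minor on rows k ∈ {1, 2, 3}, columns (i,j) ∈ {(1,1), (1,2), (2,2)} is det [[4, 4, 3], [4, 4, 7], [-4, -2, 9]] = -32 ≠ 0, so this unfolding has rank ≥ 3; CP rank is at least every unfolding rank, so rank(T) ≥ 3.
In particular rank(T) ≥ 3 > 1, so T is not rank-1.

No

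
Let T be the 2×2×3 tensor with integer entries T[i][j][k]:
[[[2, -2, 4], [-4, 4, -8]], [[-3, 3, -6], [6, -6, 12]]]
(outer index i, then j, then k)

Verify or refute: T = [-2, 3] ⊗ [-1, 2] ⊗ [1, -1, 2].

Yes

Reconstruct entrywise from the claimed factors. For example, T[0,1,0] = -4 and Σₗ aₗ[0]bₗ[1]cₗ[0] = (-2)·(2)·(1) = -4; checking all 12 entries, every one matches. The claim holds.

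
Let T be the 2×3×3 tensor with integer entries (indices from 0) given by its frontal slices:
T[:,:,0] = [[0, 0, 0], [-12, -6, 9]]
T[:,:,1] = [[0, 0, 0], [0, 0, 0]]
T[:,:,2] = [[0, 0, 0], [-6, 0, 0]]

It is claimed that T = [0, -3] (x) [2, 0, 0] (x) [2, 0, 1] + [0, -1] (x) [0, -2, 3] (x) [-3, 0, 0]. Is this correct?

Reconstruct entrywise from the claimed factors. For example, T[0,1,2] = 0 and Σₗ aₗ[0]bₗ[1]cₗ[2] = (0)·(0)·(1) + (0)·(-2)·(0) = 0; checking all 18 entries, every one matches. The claim holds.

Yes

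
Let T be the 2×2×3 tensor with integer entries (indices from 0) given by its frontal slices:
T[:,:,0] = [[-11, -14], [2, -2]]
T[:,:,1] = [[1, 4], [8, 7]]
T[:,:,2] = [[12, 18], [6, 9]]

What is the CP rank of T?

Lower bound: the mode-2 unfolding of T (rows indexed by j, columns by (i,k) = (0,0), (0,1), (0,2), (1,0), (1,1), (1,2)) is [[-11, 1, 12, 2, 8, 6], [-14, 4, 18, -2, 7, 9]].
There the 2×2 minor on rows j ∈ {0, 1}, columns (i,k) ∈ {(0,0), (0,1)} is det [[-11, 1], [-14, 4]] = -30 ≠ 0, so this unfolding has rank ≥ 2; CP rank is at least every unfolding rank, so rank(T) ≥ 2. (This is only a lower bound: in general the CP rank may exceed every unfolding rank, so we still need to exhibit 2 rank-1 terms summing to T.)
Upper bound — finding two terms. Write S_k = T[:,:,k] for the frontal slices: S₀ = [[-11, -14], [2, -2]], S₁ = [[1, 4], [8, 7]], S₂ = [[12, 18], [6, 9]].
If T = a₁ ∘ b₁ ∘ c₁ + a₂ ∘ b₂ ∘ c₂ then each S_k = c₁[k]·a₁b₁ᵀ + c₂[k]·a₂b₂ᵀ. S₀ and S₁ are linearly independent, so a₁b₁ᵀ and a₂b₂ᵀ must span the same plane of matrices: they are the rank-1 matrices of the form x·S₀ + y·S₁.
det(x·S₀ + y·S₁) is 50·x² + 25·xy − 25·y² = 25·(2·x − y)(x + y), vanishing at (x:y) = (1:2) and (1:-1).
M₁ = S₀ + 2·S₁ = [[-9, -6], [18, 12]] = (-3)·[1, -2][3, 2]ᵀ and M₂ = S₀ − S₁ = [[-12, -18], [-6, -9]] = (-3)·[2, 1][2, 3]ᵀ, so take a₁ = [1, -2], b₁ = [3, 2], a₂ = [2, 1], b₂ = [2, 3].
Each slice is an integer combination of E₁ = a₁b₁ᵀ and E₂ = a₂b₂ᵀ: S₀ = −E₁ − 2·E₂, S₁ = −E₁ + E₂, S₂ = 3·E₂; reading off coefficients, c₁ = [-1, -1, 0] and c₂ = [-2, 1, 3].
Hence T = [1, -2] ∘ [3, 2] ∘ [-1, -1, 0] + [2, 1] ∘ [2, 3] ∘ [-2, 1, 3], so rank(T) ≤ 2.
These bounds meet, so rank(T) = 2.
Check entry T[1,1,0] = -2: (-2)·(2)·(-1) + (1)·(3)·(-2) = -2.

2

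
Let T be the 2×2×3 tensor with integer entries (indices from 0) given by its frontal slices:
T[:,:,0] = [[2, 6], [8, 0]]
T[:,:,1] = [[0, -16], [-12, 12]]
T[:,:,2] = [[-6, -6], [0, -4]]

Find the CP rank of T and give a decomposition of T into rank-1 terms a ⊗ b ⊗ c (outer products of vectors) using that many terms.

Lower bound: the mode-3 unfolding of T (rows indexed by k, columns by (i,j) = (0,0), (0,1), (1,0), (1,1)) is [[2, 6, 8, 0], [0, -16, -12, 12], [-6, -6, 0, -4]].
There the 3×3 minor on rows k ∈ {0, 1, 2}, columns (i,j) ∈ {(0,0), (0,1), (1,0)} is det [[2, 6, 8], [0, -16, -12], [-6, -6, 0]] = -480 ≠ 0, so this unfolding has rank ≥ 3; CP rank is at least every unfolding rank, so rank(T) ≥ 3. (This is only a lower bound: in general the CP rank may exceed every unfolding rank, so we still need to exhibit 3 rank-1 terms summing to T.)
Upper bound: T is a sum of 3 rank-1 terms, T = (1, -2) ⊗ (1, -1) ⊗ (-2, 4, -2) + (1, -1) ⊗ (0, 1) ⊗ (0, -8, -4) + (1, 1) ⊗ (1, 1) ⊗ (4, -4, -4) (one valid choice — decompositions are not unique — normalised so each a, b is primitive with positive first nonzero entry; check it by expanding all entries), so rank(T) ≤ 3.
These bounds meet, so rank(T) = 3.
Check entry T[1,0,0] = 8: (-2)·(1)·(-2) + (-1)·(0)·(0) + (1)·(1)·(4) = 8.

rank(T) = 3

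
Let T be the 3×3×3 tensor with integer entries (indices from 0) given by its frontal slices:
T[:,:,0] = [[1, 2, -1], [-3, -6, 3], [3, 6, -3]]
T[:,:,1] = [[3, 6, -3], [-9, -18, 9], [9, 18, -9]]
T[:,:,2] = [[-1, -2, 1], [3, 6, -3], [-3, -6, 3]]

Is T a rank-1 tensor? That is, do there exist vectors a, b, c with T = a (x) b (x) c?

Yes

If T = a (x) b (x) c then every fibre of T is a multiple of the corresponding factor, so read the factors off the fibres through the nonzero entry T[0,0,0] = 1.
The mode-1 fibre T[:,0,0] = [1, -3, 3] gives a = [1, -3, 3] (primitive direction); the mode-2 fibre T[0,:,0] = [1, 2, -1] gives b = [1, 2, -1]; then c[k] = T[0,0,k] / (a[0]·b[0]) = [1, 3, -1] / 1 = [1, 3, -1].
Expanding [1, -3, 3] (x) [1, 2, -1] (x) [1, 3, -1] reproduces all 27 entries of T, so T = [1, -3, 3] (x) [1, 2, -1] (x) [1, 3, -1] and rank(T) ≤ 1.
Equivalently every frontal slice T[:,:,k] is c[k] times the rank-1 matrix [1, -3, 3] (x) [1, 2, -1]. So T has rank 1 (it is nonzero).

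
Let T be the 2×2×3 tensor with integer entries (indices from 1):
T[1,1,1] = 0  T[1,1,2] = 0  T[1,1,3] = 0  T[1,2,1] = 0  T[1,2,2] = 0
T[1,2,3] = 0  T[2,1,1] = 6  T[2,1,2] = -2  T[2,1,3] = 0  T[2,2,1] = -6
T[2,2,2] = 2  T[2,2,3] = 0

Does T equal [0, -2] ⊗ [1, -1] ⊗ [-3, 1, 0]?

Reconstruct entrywise from the claimed factors. For example, T[2,2,2] = 2 and Σₗ aₗ[2]bₗ[2]cₗ[2] = (-2)·(-1)·(1) = 2; checking all 12 entries, every one matches. The claim holds.

Yes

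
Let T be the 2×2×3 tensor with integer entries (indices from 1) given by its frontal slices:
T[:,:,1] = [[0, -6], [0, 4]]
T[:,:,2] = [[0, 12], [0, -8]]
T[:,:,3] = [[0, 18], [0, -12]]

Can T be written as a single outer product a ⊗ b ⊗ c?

Yes

If T = a ⊗ b ⊗ c then every fibre of T is a multiple of the corresponding factor, so read the factors off the fibres through the nonzero entry T[1,2,1] = -6.
The mode-1 fibre T[:,2,1] = [-6, 4] gives a = [3, -2] (primitive direction); the mode-2 fibre T[1,:,1] = [0, -6] gives b = [0, 1]; then c[k] = T[1,2,k] / (a[1]·b[2]) = [-6, 12, 18] / 3 = [-2, 4, 6].
Expanding [3, -2] ⊗ [0, 1] ⊗ [-2, 4, 6] reproduces all 12 entries of T, so T = [3, -2] ⊗ [0, 1] ⊗ [-2, 4, 6] and rank(T) ≤ 1.
Equivalently every frontal slice T[:,:,k] is c[k] times the rank-1 matrix [3, -2] ⊗ [0, 1]. So T has rank 1 (it is nonzero).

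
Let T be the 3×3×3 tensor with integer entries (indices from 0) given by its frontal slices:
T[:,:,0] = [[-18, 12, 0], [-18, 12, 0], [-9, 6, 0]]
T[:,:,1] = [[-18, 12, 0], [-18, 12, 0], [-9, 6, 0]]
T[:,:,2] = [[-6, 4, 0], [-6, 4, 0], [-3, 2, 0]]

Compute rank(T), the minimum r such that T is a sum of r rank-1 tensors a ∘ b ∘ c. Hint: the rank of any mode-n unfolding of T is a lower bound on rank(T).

1

Lower bound: T ≠ 0 (e.g. T[0,0,0] = -18), so rank(T) ≥ 1.
Upper bound: if T = a ∘ b ∘ c then every fibre of T is a multiple of the corresponding factor, so read the factors off the fibres through the nonzero entry T[0,0,0] = -18.
The mode-1 fibre T[:,0,0] = [-18, -18, -9] gives a = (2, 2, 1) (primitive direction); the mode-2 fibre T[0,:,0] = [-18, 12, 0] gives b = (3, -2, 0); then c[k] = T[0,0,k] / (a[0]·b[0]) = [-18, -18, -6] / 6 = (-3, -3, -1).
Expanding (2, 2, 1) ∘ (3, -2, 0) ∘ (-3, -3, -1) reproduces all 27 entries of T, so T = (2, 2, 1) ∘ (3, -2, 0) ∘ (-3, -3, -1) and rank(T) ≤ 1.
These bounds meet, so rank(T) = 1.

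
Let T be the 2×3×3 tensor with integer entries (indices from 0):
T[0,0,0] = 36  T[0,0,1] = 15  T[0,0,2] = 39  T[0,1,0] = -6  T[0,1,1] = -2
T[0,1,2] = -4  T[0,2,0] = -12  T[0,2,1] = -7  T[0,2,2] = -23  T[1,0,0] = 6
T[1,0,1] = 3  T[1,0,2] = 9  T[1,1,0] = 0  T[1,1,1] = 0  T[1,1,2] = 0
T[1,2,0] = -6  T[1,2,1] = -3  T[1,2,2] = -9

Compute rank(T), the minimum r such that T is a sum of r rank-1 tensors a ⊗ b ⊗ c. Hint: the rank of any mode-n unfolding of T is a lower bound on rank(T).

Lower bound: the mode-3 unfolding of T (rows indexed by k, columns by (i,j) = (0,0), (0,1), (0,2), (1,0), (1,1), (1,2)) is [[36, -6, -12, 6, 0, -6], [15, -2, -7, 3, 0, -3], [39, -4, -23, 9, 0, -9]].
There the 2×2 minor on rows k ∈ {0, 1}, columns (i,j) ∈ {(0,0), (0,1)} is det [[36, -6], [15, -2]] = 18 ≠ 0, so this unfolding has rank ≥ 2; CP rank is at least every unfolding rank, so rank(T) ≥ 2. (Flattening ranks never certify an upper bound on CP rank; for that we must actually write T with 2 rank-1 terms.)
Upper bound — finding two terms. Write S_k = T[:,:,k] for the frontal slices: S₀ = [[36, -6, -12], [6, 0, -6]], S₁ = [[15, -2, -7], [3, 0, -3]], S₂ = [[39, -4, -23], [9, 0, -9]].
If T = a₁ ⊗ b₁ ⊗ c₁ + a₂ ⊗ b₂ ⊗ c₂ then each S_k = c₁[k]·a₁b₁ᵀ + c₂[k]·a₂b₂ᵀ. S₀ and S₁ are linearly independent, so a₁b₁ᵀ and a₂b₂ᵀ must span the same plane of matrices: they are the rank-1 matrices of the form x·S₀ + y·S₁.
The 2×2 minor of x·S₀ + y·S₁ on rows {0,1}, columns {0,1} is 36·x² + 30·xy + 6·y² = 6·(2·x + y)(3·x + y), vanishing at (x:y) = (1:-2) and (1:-3).
M₁ = S₀ − 2·S₁ = [[6, -2, 2], [0, 0, 0]] = 2·[1, 0][3, -1, 1]ᵀ and M₂ = S₀ − 3·S₁ = [[-9, 0, 9], [-3, 0, 3]] = (-3)·[3, 1][1, 0, -1]ᵀ, so take a₁ = [1, 0], b₁ = [3, -1, 1], a₂ = [3, 1], b₂ = [1, 0, -1].
Each slice is an integer combination of E₁ = a₁b₁ᵀ and E₂ = a₂b₂ᵀ: S₀ = 6·E₁ + 6·E₂, S₁ = 2·E₁ + 3·E₂, S₂ = 4·E₁ + 9·E₂; reading off coefficients, c₁ = [6, 2, 4] and c₂ = [6, 3, 9].
Hence T = [1, 0] ⊗ [3, -1, 1] ⊗ [6, 2, 4] + [3, 1] ⊗ [1, 0, -1] ⊗ [6, 3, 9], so rank(T) ≤ 2.
These bounds meet, so rank(T) = 2.

2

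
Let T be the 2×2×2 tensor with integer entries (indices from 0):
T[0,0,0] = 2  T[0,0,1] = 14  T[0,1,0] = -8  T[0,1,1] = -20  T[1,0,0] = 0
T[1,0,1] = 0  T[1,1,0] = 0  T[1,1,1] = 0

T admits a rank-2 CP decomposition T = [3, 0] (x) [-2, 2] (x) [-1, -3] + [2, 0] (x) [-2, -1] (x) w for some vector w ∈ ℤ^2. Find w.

w = [1, 1]

Subtract the known terms from T to get the rank-1 residual R = [2, 0] (x) [-2, -1] (x) w, so R[i,j,k] = a[i]·b[j]·w[k]. Pick indices with nonzero a[0]·b[0] = (2)·(-2) = -4. Only the fibre through (0,0,·) is needed: R[0,0,:] = T[0,0,:] − Σₗ aₗ[0]bₗ[0]cₗ = [2, 14] − (3)·(-2)·[-1, -3] = [-4, -4]. Then w[k] = R[0,0,k] / -4 for each k, giving w = [-4, -4] / -4 = [1, 1].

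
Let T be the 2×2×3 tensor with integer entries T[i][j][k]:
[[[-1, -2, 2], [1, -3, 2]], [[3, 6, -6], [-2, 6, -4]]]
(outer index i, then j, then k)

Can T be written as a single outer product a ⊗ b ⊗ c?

No

The mode-3 unfolding of T (rows indexed by k, columns by (i,j) = (0,0), (0,1), (1,0), (1,1)) is [[-1, 1, 3, -2], [-2, -3, 6, 6], [2, 2, -6, -4]].
There the 2×2 minor on rows k ∈ {0, 1}, columns (i,j) ∈ {(0,0), (0,1)} is det [[-1, 1], [-2, -3]] = 5 ≠ 0, so this unfolding has rank ≥ 2; CP rank is at least every unfolding rank, so rank(T) ≥ 2.
In particular rank(T) ≥ 2 > 1, so T is not rank-1.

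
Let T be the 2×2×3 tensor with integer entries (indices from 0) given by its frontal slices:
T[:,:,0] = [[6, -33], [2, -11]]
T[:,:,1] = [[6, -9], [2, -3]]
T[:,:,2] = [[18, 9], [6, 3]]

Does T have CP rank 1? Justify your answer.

The mode-2 unfolding of T (rows indexed by j, columns by (i,k) = (0,0), (0,1), (0,2), (1,0), (1,1), (1,2)) is [[6, 6, 18, 2, 2, 6], [-33, -9, 9, -11, -3, 3]].
There the 2×2 minor on rows j ∈ {0, 1}, columns (i,k) ∈ {(0,0), (0,1)} is det [[6, 6], [-33, -9]] = 144 ≠ 0, so this unfolding has rank ≥ 2; CP rank is at least every unfolding rank, so rank(T) ≥ 2.
In particular rank(T) ≥ 2 > 1, so T is not rank-1.

No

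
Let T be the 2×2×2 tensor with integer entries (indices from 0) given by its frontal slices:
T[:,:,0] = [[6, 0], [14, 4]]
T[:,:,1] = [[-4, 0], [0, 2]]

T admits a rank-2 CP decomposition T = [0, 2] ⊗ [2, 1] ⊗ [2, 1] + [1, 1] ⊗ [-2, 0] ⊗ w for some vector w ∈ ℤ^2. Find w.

Subtract the known terms from T to get the rank-1 residual R = [1, 1] ⊗ [-2, 0] ⊗ w, so R[i,j,k] = a[i]·b[j]·w[k]. Pick indices with nonzero a[0]·b[0] = (1)·(-2) = -2. Only the fibre through (0,0,·) is needed: R[0,0,:] = T[0,0,:] − Σₗ aₗ[0]bₗ[0]cₗ = [6, -4] − (0)·(2)·[2, 1] = [6, -4]. Then w[k] = R[0,0,k] / -2 for each k, giving w = [6, -4] / -2 = [-3, 2].

w = [-3, 2]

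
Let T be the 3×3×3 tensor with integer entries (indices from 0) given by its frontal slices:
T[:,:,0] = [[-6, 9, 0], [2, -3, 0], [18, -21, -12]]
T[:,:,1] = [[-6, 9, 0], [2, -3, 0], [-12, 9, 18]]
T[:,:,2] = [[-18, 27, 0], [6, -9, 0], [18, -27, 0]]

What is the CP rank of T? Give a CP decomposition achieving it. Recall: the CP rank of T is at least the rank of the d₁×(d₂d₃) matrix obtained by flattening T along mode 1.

Lower bound: the mode-2 unfolding of T (rows indexed by j, columns by (i,k) = (0,0), (0,1), (0,2), (1,0), (1,1), (1,2), (2,0), (2,1), (2,2)) is [[-6, -6, -18, 2, 2, 6, 18, -12, 18], [9, 9, 27, -3, -3, -9, -21, 9, -27], [0, 0, 0, 0, 0, 0, -12, 18, 0]].
There the 2×2 minor on rows j ∈ {0, 1}, columns (i,k) ∈ {(0,0), (2,0)} is det [[-6, 18], [9, -21]] = -36 ≠ 0, so this unfolding has rank ≥ 2; CP rank is at least every unfolding rank, so rank(T) ≥ 2. (Flattening ranks never certify an upper bound on CP rank; for that we must actually write T with 2 rank-1 terms.)
Upper bound — finding two terms. Write S_k = T[:,:,k] for the frontal slices: S₀ = [[-6, 9, 0], [2, -3, 0], [18, -21, -12]], S₁ = [[-6, 9, 0], [2, -3, 0], [-12, 9, 18]], S₂ = [[-18, 27, 0], [6, -9, 0], [18, -27, 0]].
If T = a₁ ⊗ b₁ ⊗ c₁ + a₂ ⊗ b₂ ⊗ c₂ then each S_k = c₁[k]·a₁b₁ᵀ + c₂[k]·a₂b₂ᵀ. S₀ and S₁ are linearly independent, so a₁b₁ᵀ and a₂b₂ᵀ must span the same plane of matrices: they are the rank-1 matrices of the form x·S₀ + y·S₁.
The 2×2 minor of x·S₀ + y·S₁ on rows {0,2}, columns {0,1} is −36·x² + 18·xy + 54·y² = (-18)·(2·x − 3·y)(x + y), vanishing at (x:y) = (3:2) and (1:-1).
M₁ = 3·S₀ + 2·S₁ = [[-30, 45, 0], [10, -15, 0], [30, -45, 0]] = (-5)·[3, -1, -3][2, -3, 0]ᵀ and M₂ = S₀ − S₁ = [[0, 0, 0], [0, 0, 0], [30, -30, -30]] = 30·[0, 0, 1][1, -1, -1]ᵀ, so take a₁ = [3, -1, -3], b₁ = [2, -3, 0], a₂ = [0, 0, 1], b₂ = [1, -1, -1].
Each slice is an integer combination of E₁ = a₁b₁ᵀ and E₂ = a₂b₂ᵀ: S₀ = −E₁ + 12·E₂, S₁ = −E₁ − 18·E₂, S₂ = −3·E₁; reading off coefficients, c₁ = [-1, -1, -3] and c₂ = [12, -18, 0].
Hence T = [3, -1, -3] ⊗ [2, -3, 0] ⊗ [-1, -1, -3] + [0, 0, 1] ⊗ [1, -1, -1] ⊗ [12, -18, 0], so rank(T) ≤ 2.
These bounds meet, so rank(T) = 2.

rank(T) = 2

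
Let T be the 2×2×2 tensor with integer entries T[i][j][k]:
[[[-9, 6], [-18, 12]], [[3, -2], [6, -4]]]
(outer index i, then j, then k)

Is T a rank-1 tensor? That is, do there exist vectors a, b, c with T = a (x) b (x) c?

Yes

If T = a (x) b (x) c then every fibre of T is a multiple of the corresponding factor, so read the factors off the fibres through the nonzero entry T[0,0,0] = -9.
The mode-1 fibre T[:,0,0] = [-9, 3] gives a = [3, -1] (primitive direction); the mode-2 fibre T[0,:,0] = [-9, -18] gives b = [1, 2]; then c[k] = T[0,0,k] / (a[0]·b[0]) = [-9, 6] / 3 = [-3, 2].
Expanding [3, -1] (x) [1, 2] (x) [-3, 2] reproduces all 8 entries of T, so T = [3, -1] (x) [1, 2] (x) [-3, 2] and rank(T) ≤ 1.
Equivalently every frontal slice T[:,:,k] is c[k] times the rank-1 matrix [3, -1] (x) [1, 2]. So T has rank 1 (it is nonzero).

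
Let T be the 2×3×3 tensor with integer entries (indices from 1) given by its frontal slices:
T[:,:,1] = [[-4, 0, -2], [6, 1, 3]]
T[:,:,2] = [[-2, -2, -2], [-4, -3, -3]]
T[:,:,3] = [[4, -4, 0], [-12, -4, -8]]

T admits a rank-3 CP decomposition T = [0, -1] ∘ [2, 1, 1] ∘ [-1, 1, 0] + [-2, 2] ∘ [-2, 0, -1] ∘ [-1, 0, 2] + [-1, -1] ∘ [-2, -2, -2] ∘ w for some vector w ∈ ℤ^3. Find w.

w = [0, -1, -2]

Subtract the known terms from T to get the rank-1 residual R = [-1, -1] ∘ [-2, -2, -2] ∘ w, so R[i,j,k] = a[i]·b[j]·w[k]. Pick indices with nonzero a[1]·b[1] = (-1)·(-2) = 2. Only the fibre through (1,1,·) is needed: R[1,1,:] = T[1,1,:] − Σₗ aₗ[1]bₗ[1]cₗ = [-4, -2, 4] − (0)·(2)·[-1, 1, 0] − (-2)·(-2)·[-1, 0, 2] = [0, -2, -4]. Then w[k] = R[1,1,k] / 2 for each k, giving w = [0, -2, -4] / 2 = [0, -1, -2].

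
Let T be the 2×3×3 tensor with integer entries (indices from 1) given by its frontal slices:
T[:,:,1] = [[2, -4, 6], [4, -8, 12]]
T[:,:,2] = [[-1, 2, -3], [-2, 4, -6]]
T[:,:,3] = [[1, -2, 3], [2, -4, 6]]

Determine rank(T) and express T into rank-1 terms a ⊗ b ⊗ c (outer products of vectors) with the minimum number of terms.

Lower bound: T ≠ 0 (e.g. T[1,1,1] = 2), so rank(T) ≥ 1.
Upper bound: if T = a ⊗ b ⊗ c then every fibre of T is a multiple of the corresponding factor, so read the factors off the fibres through the nonzero entry T[1,1,1] = 2.
The mode-1 fibre T[:,1,1] = [2, 4] gives a = [1, 2] (primitive direction); the mode-2 fibre T[1,:,1] = [2, -4, 6] gives b = [1, -2, 3]; then c[k] = T[1,1,k] / (a[1]·b[1]) = [2, -1, 1] / 1 = [2, -1, 1].
Expanding [1, 2] ⊗ [1, -2, 3] ⊗ [2, -1, 1] reproduces all 18 entries of T, so T = [1, 2] ⊗ [1, -2, 3] ⊗ [2, -1, 1] and rank(T) ≤ 1.
These bounds meet, so rank(T) = 1.
Check entry T[1,3,2] = -3: (1)·(3)·(-1) = -3.

rank(T) = 1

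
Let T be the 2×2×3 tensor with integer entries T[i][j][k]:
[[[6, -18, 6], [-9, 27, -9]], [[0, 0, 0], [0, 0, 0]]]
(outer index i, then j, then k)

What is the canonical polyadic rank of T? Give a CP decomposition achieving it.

rank(T) = 1

Lower bound: T ≠ 0 (e.g. T[0,0,0] = 6), so rank(T) ≥ 1.
Upper bound: if T = a ⊗ b ⊗ c then every fibre of T is a multiple of the corresponding factor, so read the factors off the fibres through the nonzero entry T[0,0,0] = 6.
The mode-1 fibre T[:,0,0] = [6, 0] gives a = [1, 0] (primitive direction); the mode-2 fibre T[0,:,0] = [6, -9] gives b = [2, -3]; then c[k] = T[0,0,k] / (a[0]·b[0]) = [6, -18, 6] / 2 = [3, -9, 3].
Expanding [1, 0] ⊗ [2, -3] ⊗ [3, -9, 3] reproduces all 12 entries of T, so T = [1, 0] ⊗ [2, -3] ⊗ [3, -9, 3] and rank(T) ≤ 1.
These bounds meet, so rank(T) = 1.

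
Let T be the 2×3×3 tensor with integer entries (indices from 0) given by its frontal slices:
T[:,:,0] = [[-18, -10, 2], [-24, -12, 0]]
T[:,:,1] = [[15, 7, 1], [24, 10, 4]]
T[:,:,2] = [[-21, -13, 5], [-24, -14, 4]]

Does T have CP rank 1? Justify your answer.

The mode-1 unfolding of T (rows indexed by i, columns by (j,k) = (0,0), (0,1), (0,2), (1,0), (1,1), (1,2), (2,0), (2,1), (2,2)) is [[-18, 15, -21, -10, 7, -13, 2, 1, 5], [-24, 24, -24, -12, 10, -14, 0, 4, 4]].
There the 2×2 minor on rows i ∈ {0, 1}, columns (j,k) ∈ {(0,0), (0,1)} is det [[-18, 15], [-24, 24]] = -72 ≠ 0, so this unfolding has rank ≥ 2; CP rank is at least every unfolding rank, so rank(T) ≥ 2.
In particular rank(T) ≥ 2 > 1, so T is not rank-1.

No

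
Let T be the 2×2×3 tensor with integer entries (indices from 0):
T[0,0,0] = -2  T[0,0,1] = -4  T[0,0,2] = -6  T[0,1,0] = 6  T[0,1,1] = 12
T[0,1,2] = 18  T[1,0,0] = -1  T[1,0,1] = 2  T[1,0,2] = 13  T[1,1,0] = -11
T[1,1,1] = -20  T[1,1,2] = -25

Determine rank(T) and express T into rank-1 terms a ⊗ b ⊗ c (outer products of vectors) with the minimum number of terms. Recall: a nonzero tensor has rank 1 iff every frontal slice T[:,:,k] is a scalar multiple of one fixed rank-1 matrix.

rank(T) = 2

Lower bound: the mode-3 unfolding of T (rows indexed by k, columns by (i,j) = (0,0), (0,1), (1,0), (1,1)) is [[-2, 6, -1, -11], [-4, 12, 2, -20], [-6, 18, 13, -25]].
There the 2×2 minor on rows k ∈ {0, 1}, columns (i,j) ∈ {(0,0), (1,0)} is det [[-2, -1], [-4, 2]] = -8 ≠ 0, so this unfolding has rank ≥ 2; CP rank is at least every unfolding rank, so rank(T) ≥ 2. (This is only a lower bound: in general the CP rank may exceed every unfolding rank, so we still need to exhibit 2 rank-1 terms summing to T.)
Upper bound — finding two terms. Write S_k = T[:,:,k] for the frontal slices: S₀ = [[-2, 6], [-1, -11]], S₁ = [[-4, 12], [2, -20]], S₂ = [[-6, 18], [13, -25]].
If T = a₁ ⊗ b₁ ⊗ c₁ + a₂ ⊗ b₂ ⊗ c₂ then each S_k = c₁[k]·a₁b₁ᵀ + c₂[k]·a₂b₂ᵀ. S₀ and S₁ are linearly independent, so a₁b₁ᵀ and a₂b₂ᵀ must span the same plane of matrices: they are the rank-1 matrices of the form x·S₀ + y·S₁.
det(x·S₀ + y·S₁) is 28·x² + 84·xy + 56·y² = 28·(x + 2·y)(x + y), vanishing at (x:y) = (2:-1) and (1:-1).
M₁ = 2·S₀ − S₁ = [[0, 0], [-4, -2]] = (-2)·[0, 1][2, 1]ᵀ and M₂ = S₀ − S₁ = [[2, -6], [-3, 9]] = [2, -3][1, -3]ᵀ, so take a₁ = [0, 1], b₁ = [2, 1], a₂ = [2, -3], b₂ = [1, -3].
Each slice is an integer combination of E₁ = a₁b₁ᵀ and E₂ = a₂b₂ᵀ: S₀ = −2·E₁ − E₂, S₁ = −2·E₁ − 2·E₂, S₂ = 2·E₁ − 3·E₂; reading off coefficients, c₁ = [-2, -2, 2] and c₂ = [-1, -2, -3].
Hence T = [0, 1] ⊗ [2, 1] ⊗ [-2, -2, 2] + [2, -3] ⊗ [1, -3] ⊗ [-1, -2, -3], so rank(T) ≤ 2.
These bounds meet, so rank(T) = 2.
Check entry T[1,1,2] = -25: (1)·(1)·(2) + (-3)·(-3)·(-3) = -25.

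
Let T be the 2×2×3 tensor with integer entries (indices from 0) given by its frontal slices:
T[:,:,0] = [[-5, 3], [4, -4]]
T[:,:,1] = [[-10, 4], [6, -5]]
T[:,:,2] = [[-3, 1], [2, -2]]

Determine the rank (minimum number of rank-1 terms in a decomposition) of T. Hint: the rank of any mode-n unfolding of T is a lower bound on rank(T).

Lower bound: in the mode-3 unfolding of T (rows indexed by k, columns by (i,j)) the 3×3 minor on rows k ∈ {0, 1, 2}, columns (i,j) ∈ {(0,0), (0,1), (1,0)} is det [[-5, 3, 4], [-10, 4, 6], [-3, 1, 2]] = 4 ≠ 0, so that unfolding has rank ≥ 3 and hence rank(T) ≥ 3 (CP rank is at least every unfolding rank, though it can be larger).
Upper bound: T is a sum of 3 rank-1 terms, T = (1, -1) (x) (1, -1) (x) (-4, -4, -2) + (1, 0) (x) (1, 1) (x) (-1, -2, -1) + (2, -1) (x) (2, -1) (x) (0, -1, 0) (one valid choice — decompositions are not unique — normalised so each a, b is primitive with positive first nonzero entry; check it by expanding all entries), so rank(T) ≤ 3.
These bounds meet, so rank(T) = 3.

3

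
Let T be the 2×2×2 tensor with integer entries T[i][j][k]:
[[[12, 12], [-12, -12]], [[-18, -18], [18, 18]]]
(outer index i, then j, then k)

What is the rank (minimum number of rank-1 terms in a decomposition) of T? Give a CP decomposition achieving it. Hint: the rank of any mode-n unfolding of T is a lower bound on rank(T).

rank(T) = 1

Lower bound: T ≠ 0 (e.g. T[0,0,0] = 12), so rank(T) ≥ 1.
Upper bound: the mode-1 fibre T[:,0,0] = [12, -18] gives a = [2, -3] (primitive direction); the mode-2 fibre T[0,:,0] = [12, -12] gives b = [1, -1]; then c[k] = T[0,0,k] / (a[0]·b[0]) = [12, 12] / 2 = [6, 6].
Expanding [2, -3] ⊗ [1, -1] ⊗ [6, 6] reproduces all 8 entries of T, so T = [2, -3] ⊗ [1, -1] ⊗ [6, 6] and rank(T) ≤ 1.
These bounds meet, so rank(T) = 1.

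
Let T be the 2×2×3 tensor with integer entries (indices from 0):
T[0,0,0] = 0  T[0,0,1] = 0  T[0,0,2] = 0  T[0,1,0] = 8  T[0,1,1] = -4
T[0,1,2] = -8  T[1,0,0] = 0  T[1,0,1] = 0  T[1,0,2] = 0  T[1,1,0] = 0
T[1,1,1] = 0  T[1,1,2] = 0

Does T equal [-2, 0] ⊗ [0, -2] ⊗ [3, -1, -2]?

Reconstruct entry (0,1,0) from the claimed factors: Σₗ aₗ[0]bₗ[1]cₗ[0] = (-2)·(-2)·(3) = 12, but T[0,1,0] = 8. The claim is false.

No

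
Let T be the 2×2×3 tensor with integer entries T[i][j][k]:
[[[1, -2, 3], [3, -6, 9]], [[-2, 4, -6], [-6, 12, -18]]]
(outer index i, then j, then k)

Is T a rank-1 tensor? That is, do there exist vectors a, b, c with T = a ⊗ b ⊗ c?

If T = a ⊗ b ⊗ c then every fibre of T is a multiple of the corresponding factor, so read the factors off the fibres through the nonzero entry T[0,0,0] = 1.
The mode-1 fibre T[:,0,0] = [1, -2] gives a = [1, -2] (primitive direction); the mode-2 fibre T[0,:,0] = [1, 3] gives b = [1, 3]; then c[k] = T[0,0,k] / (a[0]·b[0]) = [1, -2, 3] / 1 = [1, -2, 3].
Expanding [1, -2] ⊗ [1, 3] ⊗ [1, -2, 3] reproduces all 12 entries of T, so T = [1, -2] ⊗ [1, 3] ⊗ [1, -2, 3] and rank(T) ≤ 1.
Equivalently every frontal slice T[:,:,k] is c[k] times the rank-1 matrix [1, -2] ⊗ [1, 3]. So T has rank 1 (it is nonzero).

Yes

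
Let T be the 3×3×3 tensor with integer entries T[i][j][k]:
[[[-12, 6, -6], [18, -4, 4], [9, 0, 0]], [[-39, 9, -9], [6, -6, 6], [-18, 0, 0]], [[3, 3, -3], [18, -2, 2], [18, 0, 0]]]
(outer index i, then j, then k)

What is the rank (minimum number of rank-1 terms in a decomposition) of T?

Lower bound: in the mode-3 unfolding of T (rows indexed by k, columns by (i,j)) the 2×2 minor on rows k ∈ {0, 1}, columns (i,j) ∈ {(0,0), (0,1)} is det [[-12, 18], [6, -4]] = -60 ≠ 0, so that unfolding has rank ≥ 2 and hence rank(T) ≥ 2 (CP rank is at least every unfolding rank, though it can be larger).
Upper bound: with S_k = T[:,:,k], the two rank-1 terms a₁b₁ᵀ, a₂b₂ᵀ are the rank-1 members of the pencil x·S₀ + y·S₁.
The 2×2 minor of x·S₀ + y·S₁ on rows {0,1}, columns {0,1} is 630·x² − 210·xy = 210·(3·x − y)(x), vanishing at (x:y) = (1:3) and (0:1).
M₁ = S₀ + 3·S₁ = [[6, 6, 9], [-12, -12, -18], [12, 12, 18]] = 3·[1, -2, 2][2, 2, 3]ᵀ and M₂ = S₁ = [[6, -4, 0], [9, -6, 0], [3, -2, 0]] = [2, 3, 1][3, -2, 0]ᵀ, so take a₁ = [1, -2, 2], b₁ = [2, 2, 3], a₂ = [2, 3, 1], b₂ = [3, -2, 0].
Each slice is an integer combination of E₁ = a₁b₁ᵀ and E₂ = a₂b₂ᵀ: S₀ = 3·E₁ − 3·E₂, S₁ = E₂, S₂ = −E₂; reading off coefficients, c₁ = [3, 0, 0] and c₂ = [-3, 1, -1].
Hence T = [1, -2, 2] (x) [2, 2, 3] (x) [3, 0, 0] + [2, 3, 1] (x) [3, -2, 0] (x) [-3, 1, -1], so rank(T) ≤ 2.
These bounds meet, so rank(T) = 2.

2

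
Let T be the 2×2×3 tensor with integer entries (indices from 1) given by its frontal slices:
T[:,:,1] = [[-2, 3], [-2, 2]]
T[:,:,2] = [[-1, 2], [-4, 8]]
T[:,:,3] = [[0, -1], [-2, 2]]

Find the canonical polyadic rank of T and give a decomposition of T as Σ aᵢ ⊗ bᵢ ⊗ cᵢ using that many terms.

Lower bound: the mode-3 unfolding of T (rows indexed by k, columns by (i,j) = (1,1), (1,2), (2,1), (2,2)) is [[-2, 3, -2, 2], [-1, 2, -4, 8], [0, -1, -2, 2]].
There the 3×3 minor on rows k ∈ {1, 2, 3}, columns (i,j) ∈ {(1,1), (1,2), (2,1)} is det [[-2, 3, -2], [-1, 2, -4], [0, -1, -2]] = 8 ≠ 0, so this unfolding has rank ≥ 3; CP rank is at least every unfolding rank, so rank(T) ≥ 3. (Unfolding ranks only ever bound the CP rank from below — rank(T) can be strictly larger than all of them — so the matching upper bound has to come from an explicit 3-term decomposition.)
Upper bound: T is a sum of 3 rank-1 terms, T = (1, 0) ⊗ (1, -2) ⊗ (-1, 1, 1) + (1, 2) ⊗ (0, 1) ⊗ (-1, 0, -1) + (1, 2) ⊗ (1, -2) ⊗ (-1, -2, -1) (one valid choice — decompositions are not unique — normalised so each a, b is primitive with positive first nonzero entry; check it by expanding all entries), so rank(T) ≤ 3.
These bounds meet, so rank(T) = 3.

rank(T) = 3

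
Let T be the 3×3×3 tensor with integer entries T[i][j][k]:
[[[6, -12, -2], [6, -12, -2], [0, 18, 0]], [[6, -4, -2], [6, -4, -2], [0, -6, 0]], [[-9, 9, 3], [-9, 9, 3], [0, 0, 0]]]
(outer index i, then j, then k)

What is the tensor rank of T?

Lower bound: the mode-3 unfolding of T (rows indexed by k, columns by (i,j) = (0,0), (0,1), (0,2), (1,0), (1,1), (1,2), (2,0), (2,1), (2,2)) is [[6, 6, 0, 6, 6, 0, -9, -9, 0], [-12, -12, 18, -4, -4, -6, 9, 9, 0], [-2, -2, 0, -2, -2, 0, 3, 3, 0]].
There the 2×2 minor on rows k ∈ {0, 1}, columns (i,j) ∈ {(0,0), (0,2)} is det [[6, 0], [-12, 18]] = 108 ≠ 0, so this unfolding has rank ≥ 2; CP rank is at least every unfolding rank, so rank(T) ≥ 2. (Unfolding ranks only ever bound the CP rank from below — rank(T) can be strictly larger than all of them — so the matching upper bound has to come from an explicit 2-term decomposition.)
Upper bound — finding two terms. Write S_k = T[:,:,k] for the frontal slices: S₀ = [[6, 6, 0], [6, 6, 0], [-9, -9, 0]], S₁ = [[-12, -12, 18], [-4, -4, -6], [9, 9, 0]], S₂ = [[-2, -2, 0], [-2, -2, 0], [3, 3, 0]].
If T = a₁ ∘ b₁ ∘ c₁ + a₂ ∘ b₂ ∘ c₂ then each S_k = c₁[k]·a₁b₁ᵀ + c₂[k]·a₂b₂ᵀ. S₀ and S₁ are linearly independent, so a₁b₁ᵀ and a₂b₂ᵀ must span the same plane of matrices: they are the rank-1 matrices of the form x·S₀ + y·S₁.
The 2×2 minor of x·S₀ + y·S₁ on rows {0,1}, columns {0,2} is −144·xy + 144·y² = (-144)·(x − y)(y), vanishing at (x:y) = (1:1) and (1:0).
M₁ = S₀ + S₁ = [[-6, -6, 18], [2, 2, -6], [0, 0, 0]] = (-2)·[3, -1, 0][1, 1, -3]ᵀ and M₂ = S₀ = [[6, 6, 0], [6, 6, 0], [-9, -9, 0]] = 3·[2, 2, -3][1, 1, 0]ᵀ, so take a₁ = [3, -1, 0], b₁ = [1, 1, -3], a₂ = [2, 2, -3], b₂ = [1, 1, 0].
Each slice is an integer combination of E₁ = a₁b₁ᵀ and E₂ = a₂b₂ᵀ: S₀ = 3·E₂, S₁ = −2·E₁ − 3·E₂, S₂ = −E₂; reading off coefficients, c₁ = [0, -2, 0] and c₂ = [3, -3, -1].
Hence T = [3, -1, 0] ∘ [1, 1, -3] ∘ [0, -2, 0] + [2, 2, -3] ∘ [1, 1, 0] ∘ [3, -3, -1], so rank(T) ≤ 2.
These bounds meet, so rank(T) = 2.

2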